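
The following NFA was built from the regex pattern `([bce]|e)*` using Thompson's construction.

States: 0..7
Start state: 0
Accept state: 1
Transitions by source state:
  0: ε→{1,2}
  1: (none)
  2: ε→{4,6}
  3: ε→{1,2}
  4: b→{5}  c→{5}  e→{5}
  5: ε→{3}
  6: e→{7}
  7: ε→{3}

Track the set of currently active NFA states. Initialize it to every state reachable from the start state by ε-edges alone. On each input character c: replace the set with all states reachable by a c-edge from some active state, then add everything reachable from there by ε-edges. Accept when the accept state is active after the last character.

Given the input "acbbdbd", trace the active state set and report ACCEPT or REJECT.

S₀ = ε-closure({0}) = {0,1,2,4,6}
'a' @ 1: {}  — dead — no transitions
rest 'cbbdbd' ignored (set empty)
after full input: {}  (accept=1 not in)

Answer: REJECT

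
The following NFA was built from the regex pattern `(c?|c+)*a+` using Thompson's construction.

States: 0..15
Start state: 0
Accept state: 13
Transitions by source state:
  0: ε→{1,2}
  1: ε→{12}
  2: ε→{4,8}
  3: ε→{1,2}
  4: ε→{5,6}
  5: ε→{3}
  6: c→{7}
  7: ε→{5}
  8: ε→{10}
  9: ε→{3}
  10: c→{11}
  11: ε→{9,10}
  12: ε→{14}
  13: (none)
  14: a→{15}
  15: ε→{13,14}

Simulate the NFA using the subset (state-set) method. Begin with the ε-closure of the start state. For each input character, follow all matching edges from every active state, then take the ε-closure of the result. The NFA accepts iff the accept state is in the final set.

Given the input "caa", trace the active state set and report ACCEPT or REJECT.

Answer: ACCEPT

Derivation:
start: ε-closure({0}) = {0,1,2,3,4,5,6,8,10,12,14}
'c' @ 1: {1,2,3,4,5,6,7,8,9,10,11,12,14}
'a' @ 2: {13,14,15}  ✓accept
'a' @ 3: {13,14,15}  ✓accept
after full input: {13,14,15}  (accept=13 in)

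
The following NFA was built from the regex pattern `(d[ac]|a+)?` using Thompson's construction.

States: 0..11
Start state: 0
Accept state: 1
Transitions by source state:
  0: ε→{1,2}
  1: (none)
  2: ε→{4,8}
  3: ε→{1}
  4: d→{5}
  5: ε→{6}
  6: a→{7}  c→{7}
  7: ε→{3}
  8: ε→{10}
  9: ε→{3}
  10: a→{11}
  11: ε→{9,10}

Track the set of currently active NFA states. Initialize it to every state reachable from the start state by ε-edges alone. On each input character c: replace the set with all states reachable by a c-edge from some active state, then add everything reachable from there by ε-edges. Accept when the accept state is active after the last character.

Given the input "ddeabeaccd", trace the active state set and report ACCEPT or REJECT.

Answer: REJECT

Derivation:
S₀ = ε-closure({0}) = {0,1,2,4,8,10}
'd' @ 1: {5,6}
'd' @ 2: {}  — dead — no transitions
rest 'eabeaccd' ignored (set empty)
final: {}; accept 1 not in set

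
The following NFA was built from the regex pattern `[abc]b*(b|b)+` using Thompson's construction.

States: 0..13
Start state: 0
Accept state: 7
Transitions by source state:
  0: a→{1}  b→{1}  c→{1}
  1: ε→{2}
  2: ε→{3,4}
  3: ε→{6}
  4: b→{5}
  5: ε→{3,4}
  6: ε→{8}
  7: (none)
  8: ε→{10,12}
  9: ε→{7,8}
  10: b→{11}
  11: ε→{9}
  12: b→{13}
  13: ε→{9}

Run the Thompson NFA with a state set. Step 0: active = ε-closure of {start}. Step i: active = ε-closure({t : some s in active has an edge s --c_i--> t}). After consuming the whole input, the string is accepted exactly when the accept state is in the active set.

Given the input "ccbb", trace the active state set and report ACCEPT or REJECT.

Answer: REJECT

Derivation:
initial (ε-close {0}): {0}
'c' @ 1: {1,2,3,4,6,8,10,12}
'c' @ 2: {}  — dead — no transitions
rest 'bb' ignored (set empty)
after full input: {}  (accept=7 not in)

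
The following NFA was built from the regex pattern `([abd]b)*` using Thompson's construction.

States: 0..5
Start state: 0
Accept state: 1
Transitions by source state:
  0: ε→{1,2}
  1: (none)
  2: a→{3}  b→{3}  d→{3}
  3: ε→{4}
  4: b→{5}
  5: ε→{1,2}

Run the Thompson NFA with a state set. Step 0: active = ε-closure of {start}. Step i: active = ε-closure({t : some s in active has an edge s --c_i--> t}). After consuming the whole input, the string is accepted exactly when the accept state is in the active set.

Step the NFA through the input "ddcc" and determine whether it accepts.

Answer: REJECT

Derivation:
start: ε-closure({0}) = {0,1,2}
'd' @ 1: {3,4}
'd' @ 2: {}  — dead — no transitions
rest 'cc' ignored (set empty)
after full input: {}  (accept=1 not in)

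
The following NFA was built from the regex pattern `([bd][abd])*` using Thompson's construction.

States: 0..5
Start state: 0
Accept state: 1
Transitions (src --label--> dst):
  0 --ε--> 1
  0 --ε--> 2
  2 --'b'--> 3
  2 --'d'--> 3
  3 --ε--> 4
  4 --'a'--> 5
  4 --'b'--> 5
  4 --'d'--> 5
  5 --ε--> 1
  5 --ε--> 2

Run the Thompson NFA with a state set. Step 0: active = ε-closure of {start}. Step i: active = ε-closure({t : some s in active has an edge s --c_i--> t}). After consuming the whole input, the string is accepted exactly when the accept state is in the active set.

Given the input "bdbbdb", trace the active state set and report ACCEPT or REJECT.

Answer: ACCEPT

Trace:
initial (ε-close {0}): {0,1,2}
'b' @ 1: {3,4}
'd' @ 2: {1,2,5}  [accepting]
'b' @ 3: {3,4}
'b' @ 4: {1,2,5}  [accepting]
'd' @ 5: {3,4}
'b' @ 6: {1,2,5}  [accepting]
after full input: {1,2,5}  (accept=1 in)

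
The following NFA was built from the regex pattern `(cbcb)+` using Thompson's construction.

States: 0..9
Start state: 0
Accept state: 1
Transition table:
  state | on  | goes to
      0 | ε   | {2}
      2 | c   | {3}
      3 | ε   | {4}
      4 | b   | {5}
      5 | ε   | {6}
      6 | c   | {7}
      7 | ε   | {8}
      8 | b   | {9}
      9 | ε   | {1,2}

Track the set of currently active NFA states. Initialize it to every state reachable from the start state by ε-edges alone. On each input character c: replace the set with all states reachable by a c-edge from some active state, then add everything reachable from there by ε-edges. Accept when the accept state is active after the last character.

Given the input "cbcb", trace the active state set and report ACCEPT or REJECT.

initial (ε-close {0}): {0,2}
'c' @ 1: {3,4}
'b' @ 2: {5,6}
'c' @ 3: {7,8}
'b' @ 4: {1,2,9}  [accepting]
end set {1,2,9} — state 1 in

Answer: ACCEPT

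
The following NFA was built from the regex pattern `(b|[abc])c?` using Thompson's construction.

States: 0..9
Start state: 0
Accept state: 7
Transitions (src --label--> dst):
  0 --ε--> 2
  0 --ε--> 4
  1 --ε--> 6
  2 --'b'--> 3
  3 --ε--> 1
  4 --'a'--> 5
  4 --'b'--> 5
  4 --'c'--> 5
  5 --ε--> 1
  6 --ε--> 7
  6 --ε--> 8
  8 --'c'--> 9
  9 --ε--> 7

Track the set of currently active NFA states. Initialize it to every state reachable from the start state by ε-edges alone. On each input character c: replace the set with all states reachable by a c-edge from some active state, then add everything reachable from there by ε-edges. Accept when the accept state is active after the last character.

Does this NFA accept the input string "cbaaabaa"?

start: ε-closure({0}) = {0,2,4}
'c' @ 1: {1,5,6,7,8}  [accepting]
'b' @ 2: {}  — no active states
rest 'aaabaa' ignored (set empty)
after full input: {}  (accept=7 not in)

Answer: REJECT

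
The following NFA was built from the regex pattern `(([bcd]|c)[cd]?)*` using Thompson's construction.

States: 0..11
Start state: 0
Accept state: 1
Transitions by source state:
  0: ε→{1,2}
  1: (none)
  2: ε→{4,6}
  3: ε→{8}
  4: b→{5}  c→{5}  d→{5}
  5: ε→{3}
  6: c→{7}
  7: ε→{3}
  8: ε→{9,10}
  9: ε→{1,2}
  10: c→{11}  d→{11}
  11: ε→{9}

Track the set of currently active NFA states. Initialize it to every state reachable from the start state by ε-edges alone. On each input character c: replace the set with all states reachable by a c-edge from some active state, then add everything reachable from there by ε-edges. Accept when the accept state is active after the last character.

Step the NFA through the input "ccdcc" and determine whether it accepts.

Answer: ACCEPT

Steps:
S₀ = ε-closure({0}) = {0,1,2,4,6}
'c' @ 1: {1,2,3,4,5,6,7,8,9,10}  (accept∈set)
'c' @ 2: {1,2,3,4,5,6,7,8,9,10,11}  (accept∈set)
'd' @ 3: {1,2,3,4,5,6,8,9,10,11}  (accept∈set)
'c' @ 4: {1,2,3,4,5,6,7,8,9,10,11}  (accept∈set)
'c' @ 5: {1,2,3,4,5,6,7,8,9,10,11}  (accept∈set)
final: {1,2,3,4,5,6,7,8,9,10,11}; accept 1 in set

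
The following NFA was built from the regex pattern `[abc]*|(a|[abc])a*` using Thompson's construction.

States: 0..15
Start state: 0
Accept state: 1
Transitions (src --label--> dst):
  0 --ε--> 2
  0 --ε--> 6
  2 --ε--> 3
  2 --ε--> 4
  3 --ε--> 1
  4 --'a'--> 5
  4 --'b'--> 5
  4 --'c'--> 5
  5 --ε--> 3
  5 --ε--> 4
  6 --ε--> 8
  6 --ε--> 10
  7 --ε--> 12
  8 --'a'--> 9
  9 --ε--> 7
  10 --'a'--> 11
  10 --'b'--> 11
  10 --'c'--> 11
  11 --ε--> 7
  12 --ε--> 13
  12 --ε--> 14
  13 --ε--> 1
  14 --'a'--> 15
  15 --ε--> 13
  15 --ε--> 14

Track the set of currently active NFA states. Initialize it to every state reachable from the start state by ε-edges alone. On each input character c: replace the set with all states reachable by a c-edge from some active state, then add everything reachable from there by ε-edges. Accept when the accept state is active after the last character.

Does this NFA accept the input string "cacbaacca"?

Answer: ACCEPT

Steps:
start: ε-closure({0}) = {0,1,2,3,4,6,8,10}
'c' @ 1: {1,3,4,5,7,11,12,13,14}  ✓accept
'a' @ 2: {1,3,4,5,13,14,15}  ✓accept
'c' @ 3: {1,3,4,5}  ✓accept
'b' @ 4: {1,3,4,5}  ✓accept
'a' @ 5: {1,3,4,5}  ✓accept
'a' @ 6: {1,3,4,5}  ✓accept
'c' @ 7: {1,3,4,5}  ✓accept
'c' @ 8: {1,3,4,5}  ✓accept
'a' @ 9: {1,3,4,5}  ✓accept
after full input: {1,3,4,5}  (accept=1 in)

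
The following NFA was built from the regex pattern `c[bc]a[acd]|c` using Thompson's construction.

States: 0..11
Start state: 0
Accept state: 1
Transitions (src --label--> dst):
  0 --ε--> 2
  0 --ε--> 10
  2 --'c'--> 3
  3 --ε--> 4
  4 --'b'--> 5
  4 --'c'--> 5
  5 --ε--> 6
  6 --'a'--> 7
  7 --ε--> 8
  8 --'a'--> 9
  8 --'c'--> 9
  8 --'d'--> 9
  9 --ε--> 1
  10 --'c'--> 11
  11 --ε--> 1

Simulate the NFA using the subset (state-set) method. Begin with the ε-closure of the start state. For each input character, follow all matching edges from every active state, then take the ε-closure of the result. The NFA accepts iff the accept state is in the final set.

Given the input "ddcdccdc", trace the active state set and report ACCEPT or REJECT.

Answer: REJECT

Steps:
initial (ε-close {0}): {0,2,10}
'd' @ 1: {}  — no active states
rest 'dcdccdc' ignored (set empty)
end set {} — state 1 not in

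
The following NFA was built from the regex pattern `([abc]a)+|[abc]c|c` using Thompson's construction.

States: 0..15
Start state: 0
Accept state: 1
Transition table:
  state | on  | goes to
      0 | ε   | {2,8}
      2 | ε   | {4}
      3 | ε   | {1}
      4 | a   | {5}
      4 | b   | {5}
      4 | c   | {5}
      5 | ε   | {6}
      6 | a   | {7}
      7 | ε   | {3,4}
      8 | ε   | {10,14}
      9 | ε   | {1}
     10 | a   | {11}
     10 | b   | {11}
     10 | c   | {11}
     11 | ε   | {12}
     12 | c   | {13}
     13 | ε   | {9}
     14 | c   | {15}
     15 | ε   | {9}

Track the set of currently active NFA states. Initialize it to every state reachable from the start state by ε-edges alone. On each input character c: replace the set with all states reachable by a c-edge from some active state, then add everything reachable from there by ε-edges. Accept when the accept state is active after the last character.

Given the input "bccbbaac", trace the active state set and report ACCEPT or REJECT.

Answer: REJECT

Derivation:
initial (ε-close {0}): {0,2,4,8,10,14}
'b' @ 1: {5,6,11,12}
'c' @ 2: {1,9,13}  ✓accept
'c' @ 3: {}  — no active states
rest 'bbaac' ignored (set empty)
after full input: {}  (accept=1 not in)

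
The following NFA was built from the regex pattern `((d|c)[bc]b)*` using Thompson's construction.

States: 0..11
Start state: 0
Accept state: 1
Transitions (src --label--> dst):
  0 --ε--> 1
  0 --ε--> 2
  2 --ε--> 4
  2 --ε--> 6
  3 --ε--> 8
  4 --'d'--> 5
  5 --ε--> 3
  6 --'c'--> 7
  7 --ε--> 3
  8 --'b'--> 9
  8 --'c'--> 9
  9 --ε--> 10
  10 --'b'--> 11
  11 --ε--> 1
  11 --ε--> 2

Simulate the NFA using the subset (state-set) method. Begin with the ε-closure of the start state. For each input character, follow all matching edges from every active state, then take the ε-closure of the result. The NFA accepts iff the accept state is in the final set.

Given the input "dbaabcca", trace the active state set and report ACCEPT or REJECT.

Answer: REJECT

Derivation:
start: ε-closure({0}) = {0,1,2,4,6}
'd' @ 1: {3,5,8}
'b' @ 2: {9,10}
'a' @ 3: {}  — state set empty
rest 'abcca' ignored (set empty)
after full input: {}  (accept=1 not in)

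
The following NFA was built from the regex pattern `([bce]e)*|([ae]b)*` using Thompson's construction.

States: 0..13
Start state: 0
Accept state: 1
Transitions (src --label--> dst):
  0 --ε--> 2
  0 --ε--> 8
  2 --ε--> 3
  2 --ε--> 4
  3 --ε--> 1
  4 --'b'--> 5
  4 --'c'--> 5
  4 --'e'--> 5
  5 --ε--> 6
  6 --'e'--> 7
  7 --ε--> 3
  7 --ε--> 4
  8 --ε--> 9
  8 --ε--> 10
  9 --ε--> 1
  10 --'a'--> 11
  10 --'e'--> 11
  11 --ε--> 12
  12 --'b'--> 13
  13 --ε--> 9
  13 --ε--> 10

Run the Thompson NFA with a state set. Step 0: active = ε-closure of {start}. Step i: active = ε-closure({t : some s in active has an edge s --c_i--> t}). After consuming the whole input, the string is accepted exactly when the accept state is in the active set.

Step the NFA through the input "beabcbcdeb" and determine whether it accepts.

start: ε-closure({0}) = {0,1,2,3,4,8,9,10}
'b' @ 1: {5,6}
'e' @ 2: {1,3,4,7}  ✓accept
'a' @ 3: {}  — state set empty
rest 'bcbcdeb' ignored (set empty)
after full input: {}  (accept=1 not in)

Answer: REJECT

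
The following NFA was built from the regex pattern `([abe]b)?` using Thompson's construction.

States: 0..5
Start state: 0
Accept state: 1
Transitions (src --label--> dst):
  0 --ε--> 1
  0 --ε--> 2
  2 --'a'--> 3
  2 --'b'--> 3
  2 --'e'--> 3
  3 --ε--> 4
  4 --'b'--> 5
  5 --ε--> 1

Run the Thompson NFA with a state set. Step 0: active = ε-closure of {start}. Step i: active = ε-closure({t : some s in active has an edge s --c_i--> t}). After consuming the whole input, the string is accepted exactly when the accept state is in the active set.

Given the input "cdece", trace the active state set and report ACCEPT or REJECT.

Answer: REJECT

Derivation:
S₀ = ε-closure({0}) = {0,1,2}
'c' @ 1: {}  — dead — no transitions
rest 'dece' ignored (set empty)
end set {} — state 1 not in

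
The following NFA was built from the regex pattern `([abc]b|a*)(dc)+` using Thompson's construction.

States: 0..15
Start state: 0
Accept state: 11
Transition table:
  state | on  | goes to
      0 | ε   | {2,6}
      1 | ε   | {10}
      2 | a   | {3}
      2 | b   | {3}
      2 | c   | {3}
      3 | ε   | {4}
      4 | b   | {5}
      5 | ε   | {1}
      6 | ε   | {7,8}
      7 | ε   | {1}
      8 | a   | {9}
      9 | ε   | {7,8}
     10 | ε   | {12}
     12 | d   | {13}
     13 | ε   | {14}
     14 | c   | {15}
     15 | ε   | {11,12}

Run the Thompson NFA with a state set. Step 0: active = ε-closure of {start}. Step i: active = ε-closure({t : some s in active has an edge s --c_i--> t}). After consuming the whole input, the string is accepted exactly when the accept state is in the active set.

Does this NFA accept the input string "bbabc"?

Answer: REJECT

Derivation:
start: ε-closure({0}) = {0,1,2,6,7,8,10,12}
'b' @ 1: {3,4}
'b' @ 2: {1,5,10,12}
'a' @ 3: {}  — dead — no transitions
rest 'bc' ignored (set empty)
end set {} — state 11 not in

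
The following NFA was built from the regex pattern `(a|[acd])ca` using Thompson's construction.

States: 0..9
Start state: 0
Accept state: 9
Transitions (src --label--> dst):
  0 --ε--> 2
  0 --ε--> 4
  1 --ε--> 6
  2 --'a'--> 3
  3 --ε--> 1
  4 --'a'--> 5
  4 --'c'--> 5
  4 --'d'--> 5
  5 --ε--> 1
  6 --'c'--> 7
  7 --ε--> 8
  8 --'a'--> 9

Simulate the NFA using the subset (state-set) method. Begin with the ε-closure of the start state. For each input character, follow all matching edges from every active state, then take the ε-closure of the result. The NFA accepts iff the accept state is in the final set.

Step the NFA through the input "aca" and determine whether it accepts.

initial (ε-close {0}): {0,2,4}
'a' @ 1: {1,3,5,6}
'c' @ 2: {7,8}
'a' @ 3: {9}  ✓accept
after full input: {9}  (accept=9 in)

Answer: ACCEPT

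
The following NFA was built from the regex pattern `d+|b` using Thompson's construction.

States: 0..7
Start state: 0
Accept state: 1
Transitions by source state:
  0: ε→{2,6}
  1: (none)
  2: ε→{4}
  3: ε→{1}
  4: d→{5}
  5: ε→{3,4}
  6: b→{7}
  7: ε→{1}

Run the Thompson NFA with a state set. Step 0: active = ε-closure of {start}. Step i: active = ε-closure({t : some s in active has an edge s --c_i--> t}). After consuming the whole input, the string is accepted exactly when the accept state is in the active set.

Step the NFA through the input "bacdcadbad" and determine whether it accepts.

Answer: REJECT

Steps:
initial (ε-close {0}): {0,2,4,6}
'b' @ 1: {1,7}  (accept∈set)
'a' @ 2: {}  — no active states
rest 'cdcadbad' ignored (set empty)
after full input: {}  (accept=1 not in)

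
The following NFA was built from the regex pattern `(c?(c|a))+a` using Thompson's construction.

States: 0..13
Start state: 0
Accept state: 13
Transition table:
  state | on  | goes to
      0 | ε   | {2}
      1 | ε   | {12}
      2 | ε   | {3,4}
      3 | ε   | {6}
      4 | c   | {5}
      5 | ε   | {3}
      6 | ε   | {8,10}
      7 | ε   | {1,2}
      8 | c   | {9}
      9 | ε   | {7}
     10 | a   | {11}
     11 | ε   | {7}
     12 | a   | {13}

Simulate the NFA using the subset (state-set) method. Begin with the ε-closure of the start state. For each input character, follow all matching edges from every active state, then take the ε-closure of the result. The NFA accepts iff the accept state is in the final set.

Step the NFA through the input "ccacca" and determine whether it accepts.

Answer: ACCEPT

Steps:
start: ε-closure({0}) = {0,2,3,4,6,8,10}
'c' @ 1: {1,2,3,4,5,6,7,8,9,10,12}
'c' @ 2: {1,2,3,4,5,6,7,8,9,10,12}
'a' @ 3: {1,2,3,4,6,7,8,10,11,12,13}  ✓accept
'c' @ 4: {1,2,3,4,5,6,7,8,9,10,12}
'c' @ 5: {1,2,3,4,5,6,7,8,9,10,12}
'a' @ 6: {1,2,3,4,6,7,8,10,11,12,13}  ✓accept
final: {1,2,3,4,6,7,8,10,11,12,13}; accept 13 in set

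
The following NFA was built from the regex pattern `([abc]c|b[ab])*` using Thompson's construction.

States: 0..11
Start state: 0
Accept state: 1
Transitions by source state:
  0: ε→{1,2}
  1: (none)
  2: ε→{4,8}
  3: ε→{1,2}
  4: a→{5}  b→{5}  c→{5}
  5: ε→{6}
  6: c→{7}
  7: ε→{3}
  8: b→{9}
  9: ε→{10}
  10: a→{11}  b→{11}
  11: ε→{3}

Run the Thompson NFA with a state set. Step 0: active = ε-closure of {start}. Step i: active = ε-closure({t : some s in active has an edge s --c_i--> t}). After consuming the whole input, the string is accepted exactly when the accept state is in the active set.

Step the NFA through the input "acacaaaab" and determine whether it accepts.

start: ε-closure({0}) = {0,1,2,4,8}
'a' @ 1: {5,6}
'c' @ 2: {1,2,3,4,7,8}  (accept∈set)
'a' @ 3: {5,6}
'c' @ 4: {1,2,3,4,7,8}  (accept∈set)
'a' @ 5: {5,6}
'a' @ 6: {}  — state set empty
rest 'aab' ignored (set empty)
end set {} — state 1 not in

Answer: REJECT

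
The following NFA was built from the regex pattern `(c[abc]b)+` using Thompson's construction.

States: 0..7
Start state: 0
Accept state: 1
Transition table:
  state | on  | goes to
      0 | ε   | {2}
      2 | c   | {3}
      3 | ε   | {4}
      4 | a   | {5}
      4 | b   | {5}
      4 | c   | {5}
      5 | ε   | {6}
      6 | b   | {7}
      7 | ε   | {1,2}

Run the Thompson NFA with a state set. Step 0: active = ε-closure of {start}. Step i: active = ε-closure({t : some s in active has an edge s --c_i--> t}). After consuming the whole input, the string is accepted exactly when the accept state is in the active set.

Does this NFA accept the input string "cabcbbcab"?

initial (ε-close {0}): {0,2}
'c' @ 1: {3,4}
'a' @ 2: {5,6}
'b' @ 3: {1,2,7}  (accept∈set)
'c' @ 4: {3,4}
'b' @ 5: {5,6}
'b' @ 6: {1,2,7}  (accept∈set)
'c' @ 7: {3,4}
'a' @ 8: {5,6}
'b' @ 9: {1,2,7}  (accept∈set)
final: {1,2,7}; accept 1 in set

Answer: ACCEPT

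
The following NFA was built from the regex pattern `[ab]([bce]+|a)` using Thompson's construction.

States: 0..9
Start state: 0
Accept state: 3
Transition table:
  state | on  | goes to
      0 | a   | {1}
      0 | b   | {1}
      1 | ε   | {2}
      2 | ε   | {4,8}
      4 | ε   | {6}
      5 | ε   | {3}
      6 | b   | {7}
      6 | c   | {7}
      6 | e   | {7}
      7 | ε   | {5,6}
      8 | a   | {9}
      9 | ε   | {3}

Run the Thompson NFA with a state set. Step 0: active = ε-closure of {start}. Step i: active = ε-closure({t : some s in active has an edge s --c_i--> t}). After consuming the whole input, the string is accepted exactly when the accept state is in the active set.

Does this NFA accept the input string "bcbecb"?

S₀ = ε-closure({0}) = {0}
'b' @ 1: {1,2,4,6,8}
'c' @ 2: {3,5,6,7}  [accepting]
'b' @ 3: {3,5,6,7}  [accepting]
'e' @ 4: {3,5,6,7}  [accepting]
'c' @ 5: {3,5,6,7}  [accepting]
'b' @ 6: {3,5,6,7}  [accepting]
end set {3,5,6,7} — state 3 in

Answer: ACCEPT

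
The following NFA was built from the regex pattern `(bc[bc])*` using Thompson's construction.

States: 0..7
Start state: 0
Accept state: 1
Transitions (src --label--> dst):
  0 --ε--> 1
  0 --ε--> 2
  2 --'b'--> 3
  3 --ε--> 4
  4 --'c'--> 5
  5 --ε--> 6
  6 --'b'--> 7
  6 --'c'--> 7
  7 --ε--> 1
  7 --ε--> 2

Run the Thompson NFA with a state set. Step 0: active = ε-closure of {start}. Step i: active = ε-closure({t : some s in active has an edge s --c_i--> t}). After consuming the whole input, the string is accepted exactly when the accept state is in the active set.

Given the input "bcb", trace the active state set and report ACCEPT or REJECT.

Answer: ACCEPT

Derivation:
start: ε-closure({0}) = {0,1,2}
'b' @ 1: {3,4}
'c' @ 2: {5,6}
'b' @ 3: {1,2,7}  (accept∈set)
end set {1,2,7} — state 1 in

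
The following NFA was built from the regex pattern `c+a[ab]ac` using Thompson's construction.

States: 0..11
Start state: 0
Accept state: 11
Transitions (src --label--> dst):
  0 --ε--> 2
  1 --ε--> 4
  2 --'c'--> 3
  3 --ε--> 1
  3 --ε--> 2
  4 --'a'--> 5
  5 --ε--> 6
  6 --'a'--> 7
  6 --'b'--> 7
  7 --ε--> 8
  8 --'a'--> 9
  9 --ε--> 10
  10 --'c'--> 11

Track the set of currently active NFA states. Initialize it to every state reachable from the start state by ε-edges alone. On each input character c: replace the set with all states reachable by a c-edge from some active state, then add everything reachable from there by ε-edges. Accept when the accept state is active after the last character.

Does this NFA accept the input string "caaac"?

S₀ = ε-closure({0}) = {0,2}
'c' @ 1: {1,2,3,4}
'a' @ 2: {5,6}
'a' @ 3: {7,8}
'a' @ 4: {9,10}
'c' @ 5: {11}  ✓accept
end set {11} — state 11 in

Answer: ACCEPT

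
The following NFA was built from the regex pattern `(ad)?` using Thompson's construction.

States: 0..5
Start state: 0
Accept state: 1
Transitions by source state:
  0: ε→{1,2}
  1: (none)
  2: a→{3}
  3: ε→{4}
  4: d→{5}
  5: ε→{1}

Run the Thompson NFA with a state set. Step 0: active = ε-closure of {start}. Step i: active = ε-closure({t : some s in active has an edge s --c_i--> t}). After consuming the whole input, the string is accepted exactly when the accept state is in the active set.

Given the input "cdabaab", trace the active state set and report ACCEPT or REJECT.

start: ε-closure({0}) = {0,1,2}
'c' @ 1: {}  — dead — no transitions
rest 'dabaab' ignored (set empty)
final: {}; accept 1 not in set

Answer: REJECT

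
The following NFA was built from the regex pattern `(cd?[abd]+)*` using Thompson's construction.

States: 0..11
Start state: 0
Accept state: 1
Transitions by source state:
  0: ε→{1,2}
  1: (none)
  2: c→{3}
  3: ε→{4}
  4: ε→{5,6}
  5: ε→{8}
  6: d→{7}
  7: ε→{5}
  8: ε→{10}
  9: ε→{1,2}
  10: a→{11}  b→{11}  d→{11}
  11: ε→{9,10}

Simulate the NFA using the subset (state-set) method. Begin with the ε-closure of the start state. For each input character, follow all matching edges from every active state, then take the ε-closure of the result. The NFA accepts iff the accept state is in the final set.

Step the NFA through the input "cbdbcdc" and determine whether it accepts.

start: ε-closure({0}) = {0,1,2}
'c' @ 1: {3,4,5,6,8,10}
'b' @ 2: {1,2,9,10,11}  ✓accept
'd' @ 3: {1,2,9,10,11}  ✓accept
'b' @ 4: {1,2,9,10,11}  ✓accept
'c' @ 5: {3,4,5,6,8,10}
'd' @ 6: {1,2,5,7,8,9,10,11}  ✓accept
'c' @ 7: {3,4,5,6,8,10}
after full input: {3,4,5,6,8,10}  (accept=1 not in)

Answer: REJECT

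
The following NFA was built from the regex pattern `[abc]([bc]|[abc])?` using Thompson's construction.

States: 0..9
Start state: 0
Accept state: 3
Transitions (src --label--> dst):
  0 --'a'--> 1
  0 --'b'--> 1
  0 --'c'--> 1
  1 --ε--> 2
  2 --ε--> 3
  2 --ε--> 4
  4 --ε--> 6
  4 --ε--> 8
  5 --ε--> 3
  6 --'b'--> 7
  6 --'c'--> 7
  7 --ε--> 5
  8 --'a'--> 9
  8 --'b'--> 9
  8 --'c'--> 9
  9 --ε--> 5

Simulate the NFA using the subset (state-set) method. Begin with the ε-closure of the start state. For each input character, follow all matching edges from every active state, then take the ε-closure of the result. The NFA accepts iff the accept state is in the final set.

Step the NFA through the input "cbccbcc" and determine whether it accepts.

initial (ε-close {0}): {0}
'c' @ 1: {1,2,3,4,6,8}  ✓accept
'b' @ 2: {3,5,7,9}  ✓accept
'c' @ 3: {}  — state set empty
rest 'cbcc' ignored (set empty)
final: {}; accept 3 not in set

Answer: REJECT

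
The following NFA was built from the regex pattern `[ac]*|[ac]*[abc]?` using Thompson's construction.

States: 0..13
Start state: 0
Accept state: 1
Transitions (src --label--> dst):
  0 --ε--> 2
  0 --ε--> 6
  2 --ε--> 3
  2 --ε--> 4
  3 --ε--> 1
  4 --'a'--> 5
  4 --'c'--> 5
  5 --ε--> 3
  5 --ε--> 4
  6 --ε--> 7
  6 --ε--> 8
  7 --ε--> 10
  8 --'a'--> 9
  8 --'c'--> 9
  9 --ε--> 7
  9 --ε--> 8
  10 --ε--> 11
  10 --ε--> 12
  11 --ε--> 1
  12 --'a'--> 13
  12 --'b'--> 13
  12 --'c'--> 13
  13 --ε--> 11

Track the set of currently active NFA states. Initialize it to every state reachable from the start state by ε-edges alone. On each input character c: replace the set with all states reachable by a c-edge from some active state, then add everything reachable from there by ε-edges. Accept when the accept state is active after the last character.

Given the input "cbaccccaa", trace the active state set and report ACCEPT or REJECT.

S₀ = ε-closure({0}) = {0,1,2,3,4,6,7,8,10,11,12}
'c' @ 1: {1,3,4,5,7,8,9,10,11,12,13}  ✓accept
'b' @ 2: {1,11,13}  ✓accept
'a' @ 3: {}  — dead — no transitions
rest 'ccccaa' ignored (set empty)
after full input: {}  (accept=1 not in)

Answer: REJECT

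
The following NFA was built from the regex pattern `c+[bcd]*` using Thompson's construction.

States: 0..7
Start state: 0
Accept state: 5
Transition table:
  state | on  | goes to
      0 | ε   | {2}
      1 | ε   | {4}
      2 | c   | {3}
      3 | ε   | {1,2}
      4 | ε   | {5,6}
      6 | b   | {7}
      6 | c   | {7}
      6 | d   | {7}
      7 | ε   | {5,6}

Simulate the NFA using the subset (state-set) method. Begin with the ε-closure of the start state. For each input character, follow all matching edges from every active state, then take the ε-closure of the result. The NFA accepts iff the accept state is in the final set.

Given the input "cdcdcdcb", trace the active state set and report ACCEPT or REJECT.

Answer: ACCEPT

Steps:
initial (ε-close {0}): {0,2}
'c' @ 1: {1,2,3,4,5,6}  ✓accept
'd' @ 2: {5,6,7}  ✓accept
'c' @ 3: {5,6,7}  ✓accept
'd' @ 4: {5,6,7}  ✓accept
'c' @ 5: {5,6,7}  ✓accept
'd' @ 6: {5,6,7}  ✓accept
'c' @ 7: {5,6,7}  ✓accept
'b' @ 8: {5,6,7}  ✓accept
end set {5,6,7} — state 5 in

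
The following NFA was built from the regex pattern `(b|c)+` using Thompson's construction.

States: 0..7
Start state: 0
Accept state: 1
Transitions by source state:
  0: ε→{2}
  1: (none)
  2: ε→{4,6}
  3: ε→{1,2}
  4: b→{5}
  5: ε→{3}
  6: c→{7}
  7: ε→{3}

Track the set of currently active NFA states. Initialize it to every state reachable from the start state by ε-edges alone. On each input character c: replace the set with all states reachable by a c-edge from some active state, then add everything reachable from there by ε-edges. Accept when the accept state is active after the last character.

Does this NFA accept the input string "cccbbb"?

Answer: ACCEPT

Steps:
initial (ε-close {0}): {0,2,4,6}
'c' @ 1: {1,2,3,4,6,7}  (accept∈set)
'c' @ 2: {1,2,3,4,6,7}  (accept∈set)
'c' @ 3: {1,2,3,4,6,7}  (accept∈set)
'b' @ 4: {1,2,3,4,5,6}  (accept∈set)
'b' @ 5: {1,2,3,4,5,6}  (accept∈set)
'b' @ 6: {1,2,3,4,5,6}  (accept∈set)
end set {1,2,3,4,5,6} — state 1 in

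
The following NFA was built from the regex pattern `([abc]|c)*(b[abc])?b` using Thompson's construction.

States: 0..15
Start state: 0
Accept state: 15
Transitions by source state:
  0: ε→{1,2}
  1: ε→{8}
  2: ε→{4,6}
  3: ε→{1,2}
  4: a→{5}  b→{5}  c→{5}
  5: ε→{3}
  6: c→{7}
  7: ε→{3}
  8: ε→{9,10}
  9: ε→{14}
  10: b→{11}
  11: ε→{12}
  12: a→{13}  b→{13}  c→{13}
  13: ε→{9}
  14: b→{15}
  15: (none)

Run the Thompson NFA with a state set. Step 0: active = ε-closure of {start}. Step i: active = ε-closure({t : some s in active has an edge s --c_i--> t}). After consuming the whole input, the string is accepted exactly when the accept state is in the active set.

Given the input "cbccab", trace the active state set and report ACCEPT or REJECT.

Answer: ACCEPT

Steps:
initial (ε-close {0}): {0,1,2,4,6,8,9,10,14}
'c' @ 1: {1,2,3,4,5,6,7,8,9,10,14}
'b' @ 2: {1,2,3,4,5,6,8,9,10,11,12,14,15}  ✓accept
'c' @ 3: {1,2,3,4,5,6,7,8,9,10,13,14}
'c' @ 4: {1,2,3,4,5,6,7,8,9,10,14}
'a' @ 5: {1,2,3,4,5,6,8,9,10,14}
'b' @ 6: {1,2,3,4,5,6,8,9,10,11,12,14,15}  ✓accept
end set {1,2,3,4,5,6,8,9,10,11,12,14,15} — state 15 in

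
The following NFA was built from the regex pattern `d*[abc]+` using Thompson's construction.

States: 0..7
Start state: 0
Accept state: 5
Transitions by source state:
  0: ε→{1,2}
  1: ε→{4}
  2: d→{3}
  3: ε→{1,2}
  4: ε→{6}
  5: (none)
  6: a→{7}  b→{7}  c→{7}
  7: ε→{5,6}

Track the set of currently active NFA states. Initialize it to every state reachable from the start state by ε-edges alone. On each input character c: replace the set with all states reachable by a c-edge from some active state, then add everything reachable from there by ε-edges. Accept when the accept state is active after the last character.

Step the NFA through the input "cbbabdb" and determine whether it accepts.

Answer: REJECT

Trace:
initial (ε-close {0}): {0,1,2,4,6}
'c' @ 1: {5,6,7}  (accept∈set)
'b' @ 2: {5,6,7}  (accept∈set)
'b' @ 3: {5,6,7}  (accept∈set)
'a' @ 4: {5,6,7}  (accept∈set)
'b' @ 5: {5,6,7}  (accept∈set)
'd' @ 6: {}  — dead — no transitions
rest 'b' ignored (set empty)
end set {} — state 5 not in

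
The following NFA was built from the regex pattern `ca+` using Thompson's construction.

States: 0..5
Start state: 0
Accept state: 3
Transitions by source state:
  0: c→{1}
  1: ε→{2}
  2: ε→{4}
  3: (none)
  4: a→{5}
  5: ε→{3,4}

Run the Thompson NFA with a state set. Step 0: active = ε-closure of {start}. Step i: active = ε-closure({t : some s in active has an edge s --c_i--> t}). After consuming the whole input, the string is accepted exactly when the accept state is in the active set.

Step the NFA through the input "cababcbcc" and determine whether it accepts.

Answer: REJECT

Trace:
start: ε-closure({0}) = {0}
'c' @ 1: {1,2,4}
'a' @ 2: {3,4,5}  ✓accept
'b' @ 3: {}  — state set empty
rest 'abcbcc' ignored (set empty)
after full input: {}  (accept=3 not in)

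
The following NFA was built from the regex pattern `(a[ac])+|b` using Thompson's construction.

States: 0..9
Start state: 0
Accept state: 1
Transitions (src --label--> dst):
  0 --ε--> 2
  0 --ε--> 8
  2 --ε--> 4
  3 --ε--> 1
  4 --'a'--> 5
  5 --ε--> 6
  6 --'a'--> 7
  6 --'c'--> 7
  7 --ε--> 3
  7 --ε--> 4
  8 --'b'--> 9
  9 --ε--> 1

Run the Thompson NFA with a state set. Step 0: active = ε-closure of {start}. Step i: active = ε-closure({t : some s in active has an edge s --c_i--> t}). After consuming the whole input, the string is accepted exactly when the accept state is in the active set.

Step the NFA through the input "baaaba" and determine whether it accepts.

Answer: REJECT

Derivation:
S₀ = ε-closure({0}) = {0,2,4,8}
'b' @ 1: {1,9}  [accepting]
'a' @ 2: {}  — dead — no transitions
rest 'aaba' ignored (set empty)
after full input: {}  (accept=1 not in)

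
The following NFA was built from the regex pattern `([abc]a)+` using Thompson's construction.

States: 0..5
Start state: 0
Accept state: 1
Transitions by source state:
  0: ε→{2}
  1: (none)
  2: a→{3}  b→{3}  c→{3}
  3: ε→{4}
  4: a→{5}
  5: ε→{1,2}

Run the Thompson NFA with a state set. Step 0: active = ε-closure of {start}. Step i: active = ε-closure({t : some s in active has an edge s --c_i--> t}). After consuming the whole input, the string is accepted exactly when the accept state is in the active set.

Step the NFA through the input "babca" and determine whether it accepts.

S₀ = ε-closure({0}) = {0,2}
'b' @ 1: {3,4}
'a' @ 2: {1,2,5}  ✓accept
'b' @ 3: {3,4}
'c' @ 4: {}  — no active states
rest 'a' ignored (set empty)
end set {} — state 1 not in

Answer: REJECT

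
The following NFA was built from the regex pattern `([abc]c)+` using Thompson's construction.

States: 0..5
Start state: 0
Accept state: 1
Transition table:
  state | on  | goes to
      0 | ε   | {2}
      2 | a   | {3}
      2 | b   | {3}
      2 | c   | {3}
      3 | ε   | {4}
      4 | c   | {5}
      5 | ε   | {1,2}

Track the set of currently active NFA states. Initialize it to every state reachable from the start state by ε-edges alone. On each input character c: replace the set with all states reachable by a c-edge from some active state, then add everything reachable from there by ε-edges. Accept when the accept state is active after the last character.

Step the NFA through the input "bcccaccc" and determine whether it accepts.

S₀ = ε-closure({0}) = {0,2}
'b' @ 1: {3,4}
'c' @ 2: {1,2,5}  ✓accept
'c' @ 3: {3,4}
'c' @ 4: {1,2,5}  ✓accept
'a' @ 5: {3,4}
'c' @ 6: {1,2,5}  ✓accept
'c' @ 7: {3,4}
'c' @ 8: {1,2,5}  ✓accept
end set {1,2,5} — state 1 in

Answer: ACCEPT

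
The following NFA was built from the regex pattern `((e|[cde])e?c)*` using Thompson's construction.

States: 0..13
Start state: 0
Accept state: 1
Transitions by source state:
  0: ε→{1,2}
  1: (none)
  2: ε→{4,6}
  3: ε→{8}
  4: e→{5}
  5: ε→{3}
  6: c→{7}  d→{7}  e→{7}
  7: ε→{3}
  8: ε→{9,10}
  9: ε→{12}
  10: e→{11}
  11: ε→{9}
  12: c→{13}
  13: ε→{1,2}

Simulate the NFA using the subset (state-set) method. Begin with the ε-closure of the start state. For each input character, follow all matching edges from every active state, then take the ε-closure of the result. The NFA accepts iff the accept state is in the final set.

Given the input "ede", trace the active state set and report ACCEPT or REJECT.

initial (ε-close {0}): {0,1,2,4,6}
'e' @ 1: {3,5,7,8,9,10,12}
'd' @ 2: {}  — no active states
rest 'e' ignored (set empty)
after full input: {}  (accept=1 not in)

Answer: REJECT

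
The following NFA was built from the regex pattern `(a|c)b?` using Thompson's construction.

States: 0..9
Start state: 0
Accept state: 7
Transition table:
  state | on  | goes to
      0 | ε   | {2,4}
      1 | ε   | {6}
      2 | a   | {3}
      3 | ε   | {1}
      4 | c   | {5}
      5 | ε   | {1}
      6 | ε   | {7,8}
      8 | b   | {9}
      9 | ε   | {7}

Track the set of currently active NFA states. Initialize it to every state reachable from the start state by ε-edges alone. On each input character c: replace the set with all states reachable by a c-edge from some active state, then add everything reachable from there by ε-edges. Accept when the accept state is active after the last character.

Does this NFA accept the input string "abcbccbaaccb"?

start: ε-closure({0}) = {0,2,4}
'a' @ 1: {1,3,6,7,8}  ✓accept
'b' @ 2: {7,9}  ✓accept
'c' @ 3: {}  — no active states
rest 'bccbaaccb' ignored (set empty)
final: {}; accept 7 not in set

Answer: REJECT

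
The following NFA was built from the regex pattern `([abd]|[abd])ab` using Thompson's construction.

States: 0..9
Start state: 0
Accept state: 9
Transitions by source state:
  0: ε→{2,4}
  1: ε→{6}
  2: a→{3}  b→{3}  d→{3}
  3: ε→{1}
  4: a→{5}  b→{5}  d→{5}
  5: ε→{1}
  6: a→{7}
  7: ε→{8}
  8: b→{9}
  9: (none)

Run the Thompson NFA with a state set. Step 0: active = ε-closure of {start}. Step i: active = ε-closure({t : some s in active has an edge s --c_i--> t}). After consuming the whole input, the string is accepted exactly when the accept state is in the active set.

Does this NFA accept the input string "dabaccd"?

Answer: REJECT

Trace:
S₀ = ε-closure({0}) = {0,2,4}
'd' @ 1: {1,3,5,6}
'a' @ 2: {7,8}
'b' @ 3: {9}  ✓accept
'a' @ 4: {}  — dead — no transitions
rest 'ccd' ignored (set empty)
end set {} — state 9 not in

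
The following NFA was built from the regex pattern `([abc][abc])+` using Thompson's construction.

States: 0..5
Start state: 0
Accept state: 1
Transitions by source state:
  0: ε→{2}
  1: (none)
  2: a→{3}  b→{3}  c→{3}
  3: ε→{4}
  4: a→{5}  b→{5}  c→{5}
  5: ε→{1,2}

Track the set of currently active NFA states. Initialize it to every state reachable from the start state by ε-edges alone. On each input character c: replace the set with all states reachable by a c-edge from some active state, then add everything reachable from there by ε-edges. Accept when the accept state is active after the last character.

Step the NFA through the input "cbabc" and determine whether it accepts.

initial (ε-close {0}): {0,2}
'c' @ 1: {3,4}
'b' @ 2: {1,2,5}  ✓accept
'a' @ 3: {3,4}
'b' @ 4: {1,2,5}  ✓accept
'c' @ 5: {3,4}
end set {3,4} — state 1 not in

Answer: REJECT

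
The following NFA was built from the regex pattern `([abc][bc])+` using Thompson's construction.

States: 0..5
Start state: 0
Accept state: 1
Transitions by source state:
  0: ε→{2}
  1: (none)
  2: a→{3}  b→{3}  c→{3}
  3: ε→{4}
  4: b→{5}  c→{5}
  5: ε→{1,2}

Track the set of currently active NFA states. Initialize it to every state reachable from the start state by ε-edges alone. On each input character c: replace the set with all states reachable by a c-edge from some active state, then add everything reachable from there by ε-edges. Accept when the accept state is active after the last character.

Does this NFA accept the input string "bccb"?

Answer: ACCEPT

Derivation:
start: ε-closure({0}) = {0,2}
'b' @ 1: {3,4}
'c' @ 2: {1,2,5}  ✓accept
'c' @ 3: {3,4}
'b' @ 4: {1,2,5}  ✓accept
after full input: {1,2,5}  (accept=1 in)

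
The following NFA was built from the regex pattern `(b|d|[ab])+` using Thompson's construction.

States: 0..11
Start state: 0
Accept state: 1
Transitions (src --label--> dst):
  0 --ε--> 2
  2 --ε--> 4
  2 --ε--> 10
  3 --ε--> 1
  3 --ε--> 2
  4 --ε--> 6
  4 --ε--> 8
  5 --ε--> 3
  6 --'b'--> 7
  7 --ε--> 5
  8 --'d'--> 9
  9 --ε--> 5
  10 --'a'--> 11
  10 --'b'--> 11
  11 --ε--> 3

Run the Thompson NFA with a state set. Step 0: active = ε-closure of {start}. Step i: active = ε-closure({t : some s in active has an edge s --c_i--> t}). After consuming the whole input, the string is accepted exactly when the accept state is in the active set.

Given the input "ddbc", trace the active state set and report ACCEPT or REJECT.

start: ε-closure({0}) = {0,2,4,6,8,10}
'd' @ 1: {1,2,3,4,5,6,8,9,10}  (accept∈set)
'd' @ 2: {1,2,3,4,5,6,8,9,10}  (accept∈set)
'b' @ 3: {1,2,3,4,5,6,7,8,10,11}  (accept∈set)
'c' @ 4: {}  — state set empty
end set {} — state 1 not in

Answer: REJECT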